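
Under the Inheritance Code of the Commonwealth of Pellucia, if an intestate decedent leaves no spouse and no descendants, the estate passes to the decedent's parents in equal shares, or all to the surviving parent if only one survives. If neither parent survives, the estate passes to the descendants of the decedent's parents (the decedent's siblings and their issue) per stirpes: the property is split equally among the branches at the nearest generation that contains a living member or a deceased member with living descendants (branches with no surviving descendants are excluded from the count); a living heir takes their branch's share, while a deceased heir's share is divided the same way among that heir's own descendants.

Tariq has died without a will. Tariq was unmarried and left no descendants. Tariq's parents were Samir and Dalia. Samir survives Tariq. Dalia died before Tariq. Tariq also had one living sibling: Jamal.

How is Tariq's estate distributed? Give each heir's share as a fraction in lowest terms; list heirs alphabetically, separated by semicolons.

Samir 1

Only one parent, Samir, survives, so Samir takes the entire estate. The siblings take nothing because a surviving parent has priority.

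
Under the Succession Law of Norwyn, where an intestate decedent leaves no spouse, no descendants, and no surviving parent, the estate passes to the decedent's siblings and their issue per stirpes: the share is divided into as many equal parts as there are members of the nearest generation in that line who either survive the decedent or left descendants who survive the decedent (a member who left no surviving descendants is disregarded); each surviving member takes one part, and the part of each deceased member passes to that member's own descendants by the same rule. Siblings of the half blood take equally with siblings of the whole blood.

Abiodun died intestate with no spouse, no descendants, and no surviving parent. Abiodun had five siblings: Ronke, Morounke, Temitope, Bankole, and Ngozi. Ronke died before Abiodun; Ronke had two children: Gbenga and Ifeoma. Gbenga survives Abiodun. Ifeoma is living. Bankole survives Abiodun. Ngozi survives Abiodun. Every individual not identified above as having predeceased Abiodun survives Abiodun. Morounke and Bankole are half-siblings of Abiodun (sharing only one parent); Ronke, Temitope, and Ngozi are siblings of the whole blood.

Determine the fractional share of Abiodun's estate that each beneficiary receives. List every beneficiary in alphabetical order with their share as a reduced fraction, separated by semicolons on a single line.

No spouse, descendants, or parent survives, so the estate passes to Abiodun's siblings per stirpes.
Half-blood and whole-blood siblings take equally under the stated rule.
The estate is divided into 5 equal shares of 1/5 among Ronke, Morounke, Temitope, Bankole, Ngozi.
Ronke predeceased; the 1/5 allotted to Ronke's branch passes to Ronke's issue by representation.
The 1/5 is divided into 2 equal shares of 1/10 among Gbenga, Ifeoma.
Gbenga is living and takes 1/10.
Ifeoma is living and takes 1/10.
Morounke is living and takes 1/5.
Temitope is living and takes 1/5.
Bankole is living and takes 1/5.
Ngozi is living and takes 1/5.

Bankole 1/5; Gbenga 1/10; Ifeoma 1/10; Morounke 1/5; Ngozi 1/5; Temitope 1/5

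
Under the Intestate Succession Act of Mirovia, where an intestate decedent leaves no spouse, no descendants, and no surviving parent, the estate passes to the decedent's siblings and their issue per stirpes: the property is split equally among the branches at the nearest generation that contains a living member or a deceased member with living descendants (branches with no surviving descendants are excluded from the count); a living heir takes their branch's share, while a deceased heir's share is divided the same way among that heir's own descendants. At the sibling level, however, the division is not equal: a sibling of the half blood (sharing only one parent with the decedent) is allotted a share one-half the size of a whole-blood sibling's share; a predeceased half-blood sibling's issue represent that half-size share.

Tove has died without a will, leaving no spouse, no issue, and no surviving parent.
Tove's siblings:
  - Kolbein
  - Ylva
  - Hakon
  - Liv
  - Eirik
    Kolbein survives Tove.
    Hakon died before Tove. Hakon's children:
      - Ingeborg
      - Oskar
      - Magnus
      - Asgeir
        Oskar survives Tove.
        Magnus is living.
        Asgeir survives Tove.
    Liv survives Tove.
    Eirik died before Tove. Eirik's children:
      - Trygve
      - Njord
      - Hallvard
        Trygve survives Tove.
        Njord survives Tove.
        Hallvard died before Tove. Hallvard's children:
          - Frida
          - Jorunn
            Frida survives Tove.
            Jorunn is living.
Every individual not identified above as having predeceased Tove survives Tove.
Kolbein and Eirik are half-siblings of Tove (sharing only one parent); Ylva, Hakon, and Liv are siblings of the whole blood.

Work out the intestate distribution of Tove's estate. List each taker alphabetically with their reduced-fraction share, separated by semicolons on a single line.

Asgeir 1/16; Frida 1/48; Ingeborg 1/16; Jorunn 1/48; Kolbein 1/8; Liv 1/4; Magnus 1/16; Njord 1/24; Oskar 1/16; Trygve 1/24; Ylva 1/4

No spouse, descendants, or parent survives, so the estate passes to Tove's siblings per stirpes.
Half-blood siblings count for one-half the weight of whole-blood siblings at the initial division.
Dividing 1 in proportion to weights (total weight 4): Kolbein (weight 1/2) → 1/8; Ylva (weight 1) → 1/4; Hakon (weight 1) → 1/4; Liv (weight 1) → 1/4; Eirik (weight 1/2) → 1/8.
Kolbein is living and takes 1/8.
Ylva is living and takes 1/4.
Hakon predeceased; the 1/4 allotted to Hakon's branch passes to Hakon's issue by representation.
The 1/4 is divided into 4 equal shares of 1/16 among Ingeborg, Oskar, Magnus, Asgeir.
Ingeborg is living and takes 1/16.
Oskar is living and takes 1/16.
Magnus is living and takes 1/16.
Asgeir is living and takes 1/16.
Liv is living and takes 1/4.
Eirik predeceased; the 1/8 allotted to Eirik's branch passes to Eirik's issue by representation.
The 1/8 is divided into 3 equal shares of 1/24 among Trygve, Njord, Hallvard.
Trygve is living and takes 1/24.
Njord is living and takes 1/24.
Hallvard predeceased; the 1/24 allotted to Hallvard's branch passes to Hallvard's issue by representation.
The 1/24 is divided into 2 equal shares of 1/48 among Frida, Jorunn.
Frida is living and takes 1/48.
Jorunn is living and takes 1/48.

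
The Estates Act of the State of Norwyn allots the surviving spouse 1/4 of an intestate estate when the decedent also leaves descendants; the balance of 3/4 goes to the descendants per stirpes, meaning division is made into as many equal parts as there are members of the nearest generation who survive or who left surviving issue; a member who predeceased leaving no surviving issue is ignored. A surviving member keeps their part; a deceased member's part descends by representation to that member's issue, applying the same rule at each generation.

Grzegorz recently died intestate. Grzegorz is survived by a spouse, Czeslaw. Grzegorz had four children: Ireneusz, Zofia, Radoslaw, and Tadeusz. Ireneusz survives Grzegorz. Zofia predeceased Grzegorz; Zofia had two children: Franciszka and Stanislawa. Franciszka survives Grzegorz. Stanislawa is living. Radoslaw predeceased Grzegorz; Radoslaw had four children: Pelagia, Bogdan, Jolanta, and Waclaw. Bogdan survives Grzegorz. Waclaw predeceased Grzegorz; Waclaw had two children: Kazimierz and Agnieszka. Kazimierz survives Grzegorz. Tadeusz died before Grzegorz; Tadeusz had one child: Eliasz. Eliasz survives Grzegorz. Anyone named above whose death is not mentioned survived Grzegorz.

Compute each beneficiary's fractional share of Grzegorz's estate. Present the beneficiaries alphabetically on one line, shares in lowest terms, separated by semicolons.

Agnieszka 3/128; Bogdan 3/64; Czeslaw 1/4; Eliasz 3/16; Franciszka 3/32; Ireneusz 3/16; Jolanta 3/64; Kazimierz 3/128; Pelagia 3/64; Stanislawa 3/32

Czeslaw, as surviving spouse, takes 1/4.
The remaining 3/4 passes to Grzegorz's descendants per stirpes.
The 3/4 is divided into 4 equal shares of 3/16 among Ireneusz, Zofia, Radoslaw, Tadeusz.
Ireneusz is living and takes 3/16.
Zofia predeceased; the 3/16 allotted to Zofia's branch passes to Zofia's issue by representation.
The 3/16 is divided into 2 equal shares of 3/32 among Franciszka, Stanislawa.
Franciszka is living and takes 3/32.
Stanislawa is living and takes 3/32.
Radoslaw predeceased; the 3/16 allotted to Radoslaw's branch passes to Radoslaw's issue by representation.
The 3/16 is divided into 4 equal shares of 3/64 among Pelagia, Bogdan, Jolanta, Waclaw.
Pelagia is living and takes 3/64.
Bogdan is living and takes 3/64.
Jolanta is living and takes 3/64.
Waclaw predeceased; the 3/64 allotted to Waclaw's branch passes to Waclaw's issue by representation.
The 3/64 is divided into 2 equal shares of 3/128 among Kazimierz, Agnieszka.
Kazimierz is living and takes 3/128.
Agnieszka is living and takes 3/128.
Tadeusz predeceased; the 3/16 allotted to Tadeusz's branch passes to Tadeusz's issue by representation.
Eliasz is the sole taker at this level and receives the full 3/16.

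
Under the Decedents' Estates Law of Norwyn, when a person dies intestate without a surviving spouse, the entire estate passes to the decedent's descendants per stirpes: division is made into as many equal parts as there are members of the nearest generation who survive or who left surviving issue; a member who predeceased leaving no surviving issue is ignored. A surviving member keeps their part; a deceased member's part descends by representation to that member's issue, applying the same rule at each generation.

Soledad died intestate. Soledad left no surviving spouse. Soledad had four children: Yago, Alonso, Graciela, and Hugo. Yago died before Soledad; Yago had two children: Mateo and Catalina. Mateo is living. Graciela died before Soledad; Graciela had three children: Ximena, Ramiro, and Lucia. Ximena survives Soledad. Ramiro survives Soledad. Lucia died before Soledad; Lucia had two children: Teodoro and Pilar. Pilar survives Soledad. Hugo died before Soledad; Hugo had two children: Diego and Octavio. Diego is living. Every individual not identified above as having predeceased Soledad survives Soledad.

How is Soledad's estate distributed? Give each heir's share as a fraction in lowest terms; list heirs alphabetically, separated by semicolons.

There is no surviving spouse, so the entire estate passes to Soledad's descendants per stirpes.
The estate is divided into 4 equal shares of 1/4 among Yago, Alonso, Graciela, Hugo.
Yago predeceased; the 1/4 allotted to Yago's branch passes to Yago's issue by representation.
The 1/4 is divided into 2 equal shares of 1/8 among Mateo, Catalina.
Mateo is living and takes 1/8.
Catalina is living and takes 1/8.
Alonso is living and takes 1/4.
Graciela predeceased; the 1/4 allotted to Graciela's branch passes to Graciela's issue by representation.
The 1/4 is divided into 3 equal shares of 1/12 among Ximena, Ramiro, Lucia.
Ximena is living and takes 1/12.
Ramiro is living and takes 1/12.
Lucia predeceased; the 1/12 allotted to Lucia's branch passes to Lucia's issue by representation.
The 1/12 is divided into 2 equal shares of 1/24 among Teodoro, Pilar.
Teodoro is living and takes 1/24.
Pilar is living and takes 1/24.
Hugo predeceased; the 1/4 allotted to Hugo's branch passes to Hugo's issue by representation.
The 1/4 is divided into 2 equal shares of 1/8 among Diego, Octavio.
Diego is living and takes 1/8.
Octavio is living and takes 1/8.

Alonso 1/4; Catalina 1/8; Diego 1/8; Mateo 1/8; Octavio 1/8; Pilar 1/24; Ramiro 1/12; Teodoro 1/24; Ximena 1/12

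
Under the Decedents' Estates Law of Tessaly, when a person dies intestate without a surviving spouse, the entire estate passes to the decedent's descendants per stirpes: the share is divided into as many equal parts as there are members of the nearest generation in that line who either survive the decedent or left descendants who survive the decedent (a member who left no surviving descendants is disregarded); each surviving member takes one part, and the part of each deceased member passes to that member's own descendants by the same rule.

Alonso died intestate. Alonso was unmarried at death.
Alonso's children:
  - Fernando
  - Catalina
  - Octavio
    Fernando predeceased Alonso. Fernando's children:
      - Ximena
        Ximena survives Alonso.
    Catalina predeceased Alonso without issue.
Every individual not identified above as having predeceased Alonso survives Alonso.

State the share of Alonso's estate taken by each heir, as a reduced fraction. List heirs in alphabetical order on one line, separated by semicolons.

Octavio 1/2; Ximena 1/2

There is no surviving spouse, so the entire estate passes to Alonso's descendants per stirpes.
Catalina left no surviving issue, so that branch lapses and is disregarded.
The estate is divided into 2 equal shares of 1/2 among Fernando, Octavio.
Fernando predeceased; the 1/2 allotted to Fernando's branch passes to Fernando's issue by representation.
Ximena is the sole taker at this level and receives the full 1/2.
Octavio is living and takes 1/2.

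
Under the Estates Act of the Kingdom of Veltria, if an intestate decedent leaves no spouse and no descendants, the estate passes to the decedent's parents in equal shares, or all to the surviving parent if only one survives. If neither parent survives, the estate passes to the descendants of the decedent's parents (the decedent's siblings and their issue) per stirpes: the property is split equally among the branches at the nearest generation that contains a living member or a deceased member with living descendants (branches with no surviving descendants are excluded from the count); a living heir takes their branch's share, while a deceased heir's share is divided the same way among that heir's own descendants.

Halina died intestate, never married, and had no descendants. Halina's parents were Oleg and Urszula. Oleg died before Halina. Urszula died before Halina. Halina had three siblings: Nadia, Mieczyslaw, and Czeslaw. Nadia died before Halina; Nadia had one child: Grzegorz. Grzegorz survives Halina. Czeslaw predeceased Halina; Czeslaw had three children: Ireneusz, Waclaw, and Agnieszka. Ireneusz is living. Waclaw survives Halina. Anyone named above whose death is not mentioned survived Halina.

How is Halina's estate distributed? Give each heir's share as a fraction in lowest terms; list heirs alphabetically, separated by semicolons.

Neither parent survives and there are no descendants, so the estate passes to Halina's siblings and their issue per stirpes.
The estate is divided into 3 equal shares of 1/3 among Nadia, Mieczyslaw, Czeslaw.
Nadia predeceased; the 1/3 allotted to Nadia's branch passes to Nadia's issue by representation.
Grzegorz is the sole taker at this level and receives the full 1/3.
Mieczyslaw is living and takes 1/3.
Czeslaw predeceased; the 1/3 allotted to Czeslaw's branch passes to Czeslaw's issue by representation.
The 1/3 is divided into 3 equal shares of 1/9 among Ireneusz, Waclaw, Agnieszka.
Ireneusz is living and takes 1/9.
Waclaw is living and takes 1/9.
Agnieszka is living and takes 1/9.

Agnieszka 1/9; Grzegorz 1/3; Ireneusz 1/9; Mieczyslaw 1/3; Waclaw 1/9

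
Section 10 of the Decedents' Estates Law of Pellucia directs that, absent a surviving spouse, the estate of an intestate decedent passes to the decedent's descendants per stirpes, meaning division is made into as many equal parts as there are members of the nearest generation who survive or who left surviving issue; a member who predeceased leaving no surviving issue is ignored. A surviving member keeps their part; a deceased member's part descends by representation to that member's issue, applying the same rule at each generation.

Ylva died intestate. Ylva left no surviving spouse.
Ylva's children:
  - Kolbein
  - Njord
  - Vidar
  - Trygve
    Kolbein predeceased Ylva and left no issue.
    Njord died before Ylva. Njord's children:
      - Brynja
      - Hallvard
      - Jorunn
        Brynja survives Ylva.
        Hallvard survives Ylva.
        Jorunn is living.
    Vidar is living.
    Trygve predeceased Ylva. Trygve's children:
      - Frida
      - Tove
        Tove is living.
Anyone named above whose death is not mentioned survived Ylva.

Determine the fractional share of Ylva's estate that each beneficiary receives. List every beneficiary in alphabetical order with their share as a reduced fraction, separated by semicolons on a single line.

Brynja 1/9; Frida 1/6; Hallvard 1/9; Jorunn 1/9; Tove 1/6; Vidar 1/3

There is no surviving spouse, so the entire estate passes to Ylva's descendants per stirpes.
Kolbein left no surviving issue, so that branch lapses and is disregarded.
The estate is divided into 3 equal shares of 1/3 among Njord, Vidar, Trygve.
Njord predeceased; the 1/3 allotted to Njord's branch passes to Njord's issue by representation.
The 1/3 is divided into 3 equal shares of 1/9 among Brynja, Hallvard, Jorunn.
Brynja is living and takes 1/9.
Hallvard is living and takes 1/9.
Jorunn is living and takes 1/9.
Vidar is living and takes 1/3.
Trygve predeceased; the 1/3 allotted to Trygve's branch passes to Trygve's issue by representation.
The 1/3 is divided into 2 equal shares of 1/6 among Frida, Tove.
Frida is living and takes 1/6.
Tove is living and takes 1/6.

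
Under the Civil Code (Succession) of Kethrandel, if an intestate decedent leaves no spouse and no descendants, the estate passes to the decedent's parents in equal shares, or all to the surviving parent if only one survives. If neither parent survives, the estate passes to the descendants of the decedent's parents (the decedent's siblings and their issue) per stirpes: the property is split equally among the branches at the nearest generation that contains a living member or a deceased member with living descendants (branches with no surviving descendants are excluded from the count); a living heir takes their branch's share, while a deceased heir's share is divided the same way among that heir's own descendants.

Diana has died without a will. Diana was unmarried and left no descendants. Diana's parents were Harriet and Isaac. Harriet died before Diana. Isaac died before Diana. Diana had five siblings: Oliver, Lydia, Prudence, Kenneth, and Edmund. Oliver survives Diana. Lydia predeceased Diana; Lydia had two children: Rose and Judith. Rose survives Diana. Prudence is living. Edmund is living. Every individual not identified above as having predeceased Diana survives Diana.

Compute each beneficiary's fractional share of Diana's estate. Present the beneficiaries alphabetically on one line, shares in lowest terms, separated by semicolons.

Edmund 1/5; Judith 1/10; Kenneth 1/5; Oliver 1/5; Prudence 1/5; Rose 1/10

Neither parent survives and there are no descendants, so the estate passes to Diana's siblings and their issue per stirpes.
The estate is divided into 5 equal shares of 1/5 among Oliver, Lydia, Prudence, Kenneth, Edmund.
Oliver is living and takes 1/5.
Lydia predeceased; the 1/5 allotted to Lydia's branch passes to Lydia's issue by representation.
The 1/5 is divided into 2 equal shares of 1/10 among Rose, Judith.
Rose is living and takes 1/10.
Judith is living and takes 1/10.
Prudence is living and takes 1/5.
Kenneth is living and takes 1/5.
Edmund is living and takes 1/5.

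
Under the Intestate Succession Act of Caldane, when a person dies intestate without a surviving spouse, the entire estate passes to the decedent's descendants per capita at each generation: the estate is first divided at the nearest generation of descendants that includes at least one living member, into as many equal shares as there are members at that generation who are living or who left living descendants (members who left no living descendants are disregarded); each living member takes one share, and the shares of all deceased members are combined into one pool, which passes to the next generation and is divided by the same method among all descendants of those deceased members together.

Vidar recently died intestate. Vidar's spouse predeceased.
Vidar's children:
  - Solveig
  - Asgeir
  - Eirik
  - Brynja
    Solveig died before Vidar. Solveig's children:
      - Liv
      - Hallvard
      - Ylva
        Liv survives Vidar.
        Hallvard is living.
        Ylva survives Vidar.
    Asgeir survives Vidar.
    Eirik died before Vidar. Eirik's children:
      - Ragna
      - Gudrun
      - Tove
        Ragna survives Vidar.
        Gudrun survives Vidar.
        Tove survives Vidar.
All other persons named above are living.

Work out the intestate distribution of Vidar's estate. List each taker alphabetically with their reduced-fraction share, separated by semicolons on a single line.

Asgeir 1/4; Brynja 1/4; Gudrun 1/12; Hallvard 1/12; Liv 1/12; Ragna 1/12; Tove 1/12; Ylva 1/12

There is no surviving spouse, so the entire estate passes to Vidar's descendants per capita at each generation.
At generation 1 (Solveig, Asgeir, Eirik, Brynja) there are 4 shares of (1)/4 = 1/4 each.
Living: Asgeir and Brynja — each takes 1/4.
Deceased: Solveig and Eirik. Their combined 1/2 is pooled and carried to generation 2.
At generation 2 (Liv, Hallvard, Ylva, Ragna, Gudrun, Tove) there are 6 shares of (1/2)/6 = 1/12 each.
Living: Liv, Hallvard, Ylva, Ragna, Gudrun, and Tove — each takes 1/12.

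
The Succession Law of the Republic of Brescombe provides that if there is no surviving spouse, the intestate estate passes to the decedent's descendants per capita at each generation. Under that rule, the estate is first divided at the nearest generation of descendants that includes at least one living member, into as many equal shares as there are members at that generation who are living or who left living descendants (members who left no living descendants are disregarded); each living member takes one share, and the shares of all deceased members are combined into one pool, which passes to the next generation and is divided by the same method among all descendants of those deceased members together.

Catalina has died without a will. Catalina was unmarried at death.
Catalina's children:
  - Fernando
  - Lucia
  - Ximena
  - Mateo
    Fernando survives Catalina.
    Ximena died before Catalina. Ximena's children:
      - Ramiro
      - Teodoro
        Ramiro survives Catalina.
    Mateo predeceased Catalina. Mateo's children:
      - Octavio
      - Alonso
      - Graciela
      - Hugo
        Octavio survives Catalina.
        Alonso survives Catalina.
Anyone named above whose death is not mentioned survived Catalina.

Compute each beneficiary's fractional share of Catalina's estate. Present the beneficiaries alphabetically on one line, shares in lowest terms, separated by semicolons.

There is no surviving spouse, so the entire estate passes to Catalina's descendants per capita at each generation.
At generation 1 (Fernando, Lucia, Ximena, Mateo) there are 4 shares of (1)/4 = 1/4 each.
Living: Fernando and Lucia — each takes 1/4.
Deceased: Ximena and Mateo. Their combined 1/2 is pooled and carried to generation 2.
At generation 2 (Ramiro, Teodoro, Octavio, Alonso, Graciela, Hugo) there are 6 shares of (1/2)/6 = 1/12 each.
Living: Ramiro, Teodoro, Octavio, Alonso, Graciela, and Hugo — each takes 1/12.

Alonso 1/12; Fernando 1/4; Graciela 1/12; Hugo 1/12; Lucia 1/4; Octavio 1/12; Ramiro 1/12; Teodoro 1/12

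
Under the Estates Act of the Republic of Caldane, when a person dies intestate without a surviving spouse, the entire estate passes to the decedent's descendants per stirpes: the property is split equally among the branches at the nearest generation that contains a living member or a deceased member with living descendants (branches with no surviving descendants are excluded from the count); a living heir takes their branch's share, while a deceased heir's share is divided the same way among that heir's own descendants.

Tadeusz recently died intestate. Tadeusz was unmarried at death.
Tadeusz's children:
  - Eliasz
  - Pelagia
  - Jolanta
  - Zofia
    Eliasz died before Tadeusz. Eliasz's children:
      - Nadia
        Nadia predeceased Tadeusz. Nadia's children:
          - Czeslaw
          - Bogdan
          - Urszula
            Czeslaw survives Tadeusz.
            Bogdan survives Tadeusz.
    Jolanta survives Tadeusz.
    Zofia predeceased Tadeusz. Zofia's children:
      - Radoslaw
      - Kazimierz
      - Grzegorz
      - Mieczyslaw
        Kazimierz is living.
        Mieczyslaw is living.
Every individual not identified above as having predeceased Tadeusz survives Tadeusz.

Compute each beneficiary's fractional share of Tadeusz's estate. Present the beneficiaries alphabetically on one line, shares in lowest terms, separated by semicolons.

Bogdan 1/12; Czeslaw 1/12; Grzegorz 1/16; Jolanta 1/4; Kazimierz 1/16; Mieczyslaw 1/16; Pelagia 1/4; Radoslaw 1/16; Urszula 1/12

There is no surviving spouse, so the entire estate passes to Tadeusz's descendants per stirpes.
The estate is divided into 4 equal shares of 1/4 among Eliasz, Pelagia, Jolanta, Zofia.
Eliasz predeceased; the 1/4 allotted to Eliasz's branch passes to Eliasz's issue by representation.
Nadia's line is the sole branch at this level, so the full 1/4 passes to Nadia's issue by representation.
The 1/4 is divided into 3 equal shares of 1/12 among Czeslaw, Bogdan, Urszula.
Czeslaw is living and takes 1/12.
Bogdan is living and takes 1/12.
Urszula is living and takes 1/12.
Pelagia is living and takes 1/4.
Jolanta is living and takes 1/4.
Zofia predeceased; the 1/4 allotted to Zofia's branch passes to Zofia's issue by representation.
The 1/4 is divided into 4 equal shares of 1/16 among Radoslaw, Kazimierz, Grzegorz, Mieczyslaw.
Radoslaw is living and takes 1/16.
Kazimierz is living and takes 1/16.
Grzegorz is living and takes 1/16.
Mieczyslaw is living and takes 1/16.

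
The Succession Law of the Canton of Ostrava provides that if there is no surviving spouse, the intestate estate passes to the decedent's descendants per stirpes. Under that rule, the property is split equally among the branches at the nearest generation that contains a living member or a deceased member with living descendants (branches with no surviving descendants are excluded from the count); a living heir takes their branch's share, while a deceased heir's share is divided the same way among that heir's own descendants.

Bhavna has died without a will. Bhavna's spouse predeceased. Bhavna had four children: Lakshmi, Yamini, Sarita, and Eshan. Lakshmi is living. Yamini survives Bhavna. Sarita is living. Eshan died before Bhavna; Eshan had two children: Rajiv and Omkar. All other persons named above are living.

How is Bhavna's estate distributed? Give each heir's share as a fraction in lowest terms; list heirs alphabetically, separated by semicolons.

There is no surviving spouse, so the entire estate passes to Bhavna's descendants per stirpes.
The estate is divided into 4 equal shares of 1/4 among Lakshmi, Yamini, Sarita, Eshan.
Lakshmi is living and takes 1/4.
Yamini is living and takes 1/4.
Sarita is living and takes 1/4.
Eshan predeceased; the 1/4 allotted to Eshan's branch passes to Eshan's issue by representation.
The 1/4 is divided into 2 equal shares of 1/8 among Rajiv, Omkar.
Rajiv is living and takes 1/8.
Omkar is living and takes 1/8.

Lakshmi 1/4; Omkar 1/8; Rajiv 1/8; Sarita 1/4; Yamini 1/4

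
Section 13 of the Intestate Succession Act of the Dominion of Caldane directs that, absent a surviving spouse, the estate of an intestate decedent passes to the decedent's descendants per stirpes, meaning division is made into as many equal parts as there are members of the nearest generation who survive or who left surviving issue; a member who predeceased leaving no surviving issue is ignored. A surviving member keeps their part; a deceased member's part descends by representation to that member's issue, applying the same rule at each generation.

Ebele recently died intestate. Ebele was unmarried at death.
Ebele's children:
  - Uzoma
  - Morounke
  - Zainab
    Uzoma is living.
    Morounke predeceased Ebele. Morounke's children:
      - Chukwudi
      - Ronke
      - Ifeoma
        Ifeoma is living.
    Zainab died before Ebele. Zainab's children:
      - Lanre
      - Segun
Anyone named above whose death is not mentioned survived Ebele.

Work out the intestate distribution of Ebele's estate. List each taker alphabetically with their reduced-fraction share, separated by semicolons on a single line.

Chukwudi 1/9; Ifeoma 1/9; Lanre 1/6; Ronke 1/9; Segun 1/6; Uzoma 1/3

There is no surviving spouse, so the entire estate passes to Ebele's descendants per stirpes.
The estate is divided into 3 equal shares of 1/3 among Uzoma, Morounke, Zainab.
Uzoma is living and takes 1/3.
Morounke predeceased; the 1/3 allotted to Morounke's branch passes to Morounke's issue by representation.
The 1/3 is divided into 3 equal shares of 1/9 among Chukwudi, Ronke, Ifeoma.
Chukwudi is living and takes 1/9.
Ronke is living and takes 1/9.
Ifeoma is living and takes 1/9.
Zainab predeceased; the 1/3 allotted to Zainab's branch passes to Zainab's issue by representation.
The 1/3 is divided into 2 equal shares of 1/6 among Lanre, Segun.
Lanre is living and takes 1/6.
Segun is living and takes 1/6.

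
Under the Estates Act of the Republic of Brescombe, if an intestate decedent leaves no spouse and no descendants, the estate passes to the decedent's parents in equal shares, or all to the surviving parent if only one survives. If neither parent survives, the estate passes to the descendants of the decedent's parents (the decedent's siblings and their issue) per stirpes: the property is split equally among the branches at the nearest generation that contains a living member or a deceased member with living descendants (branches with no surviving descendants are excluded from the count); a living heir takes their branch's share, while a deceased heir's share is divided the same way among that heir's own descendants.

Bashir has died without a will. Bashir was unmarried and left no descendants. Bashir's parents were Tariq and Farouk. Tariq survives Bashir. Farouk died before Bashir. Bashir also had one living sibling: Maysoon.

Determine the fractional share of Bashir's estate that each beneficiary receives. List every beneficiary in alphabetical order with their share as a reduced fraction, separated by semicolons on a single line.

Tariq 1

Only one parent, Tariq, survives, so Tariq takes the entire estate. The siblings take nothing because a surviving parent has priority.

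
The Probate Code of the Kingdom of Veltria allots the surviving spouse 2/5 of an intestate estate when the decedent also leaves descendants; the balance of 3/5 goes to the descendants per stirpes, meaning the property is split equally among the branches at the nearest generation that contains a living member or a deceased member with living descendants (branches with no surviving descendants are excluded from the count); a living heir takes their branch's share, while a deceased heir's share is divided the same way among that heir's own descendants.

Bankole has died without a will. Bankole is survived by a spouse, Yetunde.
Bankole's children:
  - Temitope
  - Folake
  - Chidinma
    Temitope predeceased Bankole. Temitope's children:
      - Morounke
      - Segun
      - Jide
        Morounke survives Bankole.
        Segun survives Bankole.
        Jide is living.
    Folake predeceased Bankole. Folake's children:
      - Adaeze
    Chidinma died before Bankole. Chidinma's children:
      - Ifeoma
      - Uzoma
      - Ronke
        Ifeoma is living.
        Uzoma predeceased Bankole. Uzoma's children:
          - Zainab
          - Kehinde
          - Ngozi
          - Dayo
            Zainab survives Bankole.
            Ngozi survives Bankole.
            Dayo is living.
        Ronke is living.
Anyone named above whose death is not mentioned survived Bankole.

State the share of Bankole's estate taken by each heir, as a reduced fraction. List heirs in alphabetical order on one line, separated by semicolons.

Adaeze 1/5; Dayo 1/60; Ifeoma 1/15; Jide 1/15; Kehinde 1/60; Morounke 1/15; Ngozi 1/60; Ronke 1/15; Segun 1/15; Yetunde 2/5; Zainab 1/60

Yetunde, as surviving spouse, takes 2/5.
The remaining 3/5 passes to Bankole's descendants per stirpes.
The 3/5 is divided into 3 equal shares of 1/5 among Temitope, Folake, Chidinma.
Temitope predeceased; the 1/5 allotted to Temitope's branch passes to Temitope's issue by representation.
The 1/5 is divided into 3 equal shares of 1/15 among Morounke, Segun, Jide.
Morounke is living and takes 1/15.
Segun is living and takes 1/15.
Jide is living and takes 1/15.
Folake predeceased; the 1/5 allotted to Folake's branch passes to Folake's issue by representation.
Adaeze is the sole taker at this level and receives the full 1/5.
Chidinma predeceased; the 1/5 allotted to Chidinma's branch passes to Chidinma's issue by representation.
The 1/5 is divided into 3 equal shares of 1/15 among Ifeoma, Uzoma, Ronke.
Ifeoma is living and takes 1/15.
Uzoma predeceased; the 1/15 allotted to Uzoma's branch passes to Uzoma's issue by representation.
The 1/15 is divided into 4 equal shares of 1/60 among Zainab, Kehinde, Ngozi, Dayo.
Zainab is living and takes 1/60.
Kehinde is living and takes 1/60.
Ngozi is living and takes 1/60.
Dayo is living and takes 1/60.
Ronke is living and takes 1/15.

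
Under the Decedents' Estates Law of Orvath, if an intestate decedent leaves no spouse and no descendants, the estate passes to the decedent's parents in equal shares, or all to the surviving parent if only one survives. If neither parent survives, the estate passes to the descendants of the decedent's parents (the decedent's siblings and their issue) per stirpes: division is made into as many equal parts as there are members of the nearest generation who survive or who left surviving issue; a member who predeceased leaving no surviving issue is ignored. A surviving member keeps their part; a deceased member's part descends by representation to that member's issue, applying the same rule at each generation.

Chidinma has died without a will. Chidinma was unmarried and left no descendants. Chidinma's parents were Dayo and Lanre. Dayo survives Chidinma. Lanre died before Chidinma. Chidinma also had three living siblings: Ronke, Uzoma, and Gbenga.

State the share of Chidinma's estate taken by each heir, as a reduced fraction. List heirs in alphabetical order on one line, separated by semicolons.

Dayo 1

Only one parent, Dayo, survives, so Dayo takes the entire estate. The siblings take nothing because a surviving parent has priority.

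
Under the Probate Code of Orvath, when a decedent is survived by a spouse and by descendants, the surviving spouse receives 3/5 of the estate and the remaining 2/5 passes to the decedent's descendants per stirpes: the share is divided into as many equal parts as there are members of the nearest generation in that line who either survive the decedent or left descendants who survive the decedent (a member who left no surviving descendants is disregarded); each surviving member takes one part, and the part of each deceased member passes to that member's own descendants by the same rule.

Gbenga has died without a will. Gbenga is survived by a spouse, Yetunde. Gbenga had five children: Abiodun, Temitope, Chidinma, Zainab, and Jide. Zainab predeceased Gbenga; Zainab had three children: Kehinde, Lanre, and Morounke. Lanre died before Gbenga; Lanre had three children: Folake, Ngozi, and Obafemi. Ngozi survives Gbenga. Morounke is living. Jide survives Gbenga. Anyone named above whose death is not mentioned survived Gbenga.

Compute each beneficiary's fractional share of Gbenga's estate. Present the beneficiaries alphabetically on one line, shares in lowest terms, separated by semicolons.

Abiodun 2/25; Chidinma 2/25; Folake 2/225; Jide 2/25; Kehinde 2/75; Morounke 2/75; Ngozi 2/225; Obafemi 2/225; Temitope 2/25; Yetunde 3/5

Yetunde, as surviving spouse, takes 3/5.
The remaining 2/5 passes to Gbenga's descendants per stirpes.
The 2/5 is divided into 5 equal shares of 2/25 among Abiodun, Temitope, Chidinma, Zainab, Jide.
Abiodun is living and takes 2/25.
Temitope is living and takes 2/25.
Chidinma is living and takes 2/25.
Zainab predeceased; the 2/25 allotted to Zainab's branch passes to Zainab's issue by representation.
The 2/25 is divided into 3 equal shares of 2/75 among Kehinde, Lanre, Morounke.
Kehinde is living and takes 2/75.
Lanre predeceased; the 2/75 allotted to Lanre's branch passes to Lanre's issue by representation.
The 2/75 is divided into 3 equal shares of 2/225 among Folake, Ngozi, Obafemi.
Folake is living and takes 2/225.
Ngozi is living and takes 2/225.
Obafemi is living and takes 2/225.
Morounke is living and takes 2/75.
Jide is living and takes 2/25.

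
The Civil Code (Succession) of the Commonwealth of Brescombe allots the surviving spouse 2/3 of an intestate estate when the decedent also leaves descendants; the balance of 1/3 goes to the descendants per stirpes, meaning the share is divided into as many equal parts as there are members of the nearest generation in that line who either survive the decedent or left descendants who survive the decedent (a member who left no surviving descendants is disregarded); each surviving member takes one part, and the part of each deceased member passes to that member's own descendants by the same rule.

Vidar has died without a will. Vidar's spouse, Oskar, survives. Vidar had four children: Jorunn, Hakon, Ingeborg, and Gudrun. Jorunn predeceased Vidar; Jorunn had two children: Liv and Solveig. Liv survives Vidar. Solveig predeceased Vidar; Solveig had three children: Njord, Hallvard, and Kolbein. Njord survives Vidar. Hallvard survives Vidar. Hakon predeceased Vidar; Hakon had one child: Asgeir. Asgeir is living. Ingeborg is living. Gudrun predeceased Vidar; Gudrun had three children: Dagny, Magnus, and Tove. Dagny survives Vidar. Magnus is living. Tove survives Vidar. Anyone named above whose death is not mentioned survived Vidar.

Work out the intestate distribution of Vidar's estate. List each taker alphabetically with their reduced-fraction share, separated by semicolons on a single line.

Oskar, as surviving spouse, takes 2/3.
The remaining 1/3 passes to Vidar's descendants per stirpes.
The 1/3 is divided into 4 equal shares of 1/12 among Jorunn, Hakon, Ingeborg, Gudrun.
Jorunn predeceased; the 1/12 allotted to Jorunn's branch passes to Jorunn's issue by representation.
The 1/12 is divided into 2 equal shares of 1/24 among Liv, Solveig.
Liv is living and takes 1/24.
Solveig predeceased; the 1/24 allotted to Solveig's branch passes to Solveig's issue by representation.
The 1/24 is divided into 3 equal shares of 1/72 among Njord, Hallvard, Kolbein.
Njord is living and takes 1/72.
Hallvard is living and takes 1/72.
Kolbein is living and takes 1/72.
Hakon predeceased; the 1/12 allotted to Hakon's branch passes to Hakon's issue by representation.
Asgeir is the sole taker at this level and receives the full 1/12.
Ingeborg is living and takes 1/12.
Gudrun predeceased; the 1/12 allotted to Gudrun's branch passes to Gudrun's issue by representation.
The 1/12 is divided into 3 equal shares of 1/36 among Dagny, Magnus, Tove.
Dagny is living and takes 1/36.
Magnus is living and takes 1/36.
Tove is living and takes 1/36.

Asgeir 1/12; Dagny 1/36; Hallvard 1/72; Ingeborg 1/12; Kolbein 1/72; Liv 1/24; Magnus 1/36; Njord 1/72; Oskar 2/3; Tove 1/36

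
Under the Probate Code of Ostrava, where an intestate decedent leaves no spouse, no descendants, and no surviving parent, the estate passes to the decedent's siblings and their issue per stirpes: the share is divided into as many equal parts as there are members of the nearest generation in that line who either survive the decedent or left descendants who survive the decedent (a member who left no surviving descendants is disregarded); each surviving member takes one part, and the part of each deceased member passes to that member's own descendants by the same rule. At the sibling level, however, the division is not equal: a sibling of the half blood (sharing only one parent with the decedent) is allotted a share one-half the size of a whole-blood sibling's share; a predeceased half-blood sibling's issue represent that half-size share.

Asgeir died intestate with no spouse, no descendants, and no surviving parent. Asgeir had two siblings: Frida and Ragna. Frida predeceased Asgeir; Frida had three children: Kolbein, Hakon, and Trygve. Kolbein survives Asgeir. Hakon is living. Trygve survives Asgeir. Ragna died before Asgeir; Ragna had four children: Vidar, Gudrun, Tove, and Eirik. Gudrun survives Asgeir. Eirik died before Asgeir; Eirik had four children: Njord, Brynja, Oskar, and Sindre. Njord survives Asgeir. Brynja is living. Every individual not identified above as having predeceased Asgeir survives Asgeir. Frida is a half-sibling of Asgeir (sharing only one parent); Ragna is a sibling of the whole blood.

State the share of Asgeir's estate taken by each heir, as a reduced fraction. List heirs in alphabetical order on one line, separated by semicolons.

Brynja 1/24; Gudrun 1/6; Hakon 1/9; Kolbein 1/9; Njord 1/24; Oskar 1/24; Sindre 1/24; Tove 1/6; Trygve 1/9; Vidar 1/6

No spouse, descendants, or parent survives, so the estate passes to Asgeir's siblings per stirpes.
Half-blood siblings count for one-half the weight of whole-blood siblings at the initial division.
Dividing 1 in proportion to weights (total weight 3/2): Frida (weight 1/2) → 1/3; Ragna (weight 1) → 2/3.
Frida predeceased; the 1/3 allotted to Frida's branch passes to Frida's issue by representation.
The 1/3 is divided into 3 equal shares of 1/9 among Kolbein, Hakon, Trygve.
Kolbein is living and takes 1/9.
Hakon is living and takes 1/9.
Trygve is living and takes 1/9.
Ragna predeceased; the 2/3 allotted to Ragna's branch passes to Ragna's issue by representation.
The 2/3 is divided into 4 equal shares of 1/6 among Vidar, Gudrun, Tove, Eirik.
Vidar is living and takes 1/6.
Gudrun is living and takes 1/6.
Tove is living and takes 1/6.
Eirik predeceased; the 1/6 allotted to Eirik's branch passes to Eirik's issue by representation.
The 1/6 is divided into 4 equal shares of 1/24 among Njord, Brynja, Oskar, Sindre.
Njord is living and takes 1/24.
Brynja is living and takes 1/24.
Oskar is living and takes 1/24.
Sindre is living and takes 1/24.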